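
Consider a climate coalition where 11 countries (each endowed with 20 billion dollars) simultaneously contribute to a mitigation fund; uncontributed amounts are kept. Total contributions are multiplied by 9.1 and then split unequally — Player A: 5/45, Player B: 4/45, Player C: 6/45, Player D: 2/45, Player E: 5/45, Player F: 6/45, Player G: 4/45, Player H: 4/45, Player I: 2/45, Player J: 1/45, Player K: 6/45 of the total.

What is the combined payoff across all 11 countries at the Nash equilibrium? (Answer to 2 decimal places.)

1030.00 billion dollars

For player j, contributing a unit is worthwhile iff 9.1 × (j's share) ≥ 1, i.e. iff j's share is at least 0.1099.
Player A, Player C, Player E, Player F and Player K are above the threshold, contributing 20 each; the remaining 6 contribute 0. Total contributed: 100.
The mitigation fund pays out 9.1 × 100 = 910.00 in total (split across the unequal shares, but the aggregate is all that matters for the group sum).
The 6 free-riders keep 20 each, adding 120. Group total = 120 + 910.00 = 1030.00.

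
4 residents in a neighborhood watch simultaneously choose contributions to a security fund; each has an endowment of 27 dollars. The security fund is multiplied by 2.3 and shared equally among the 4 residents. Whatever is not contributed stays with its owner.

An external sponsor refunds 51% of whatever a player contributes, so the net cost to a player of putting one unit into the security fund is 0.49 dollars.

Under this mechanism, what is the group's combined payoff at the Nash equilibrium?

Under the mechanism each unit contributed yields (2.3/4) / 0.49 = 1.1735 back to its contributor per unit of net cost, which exceeds 1, making full contribution the dominant choice for everyone.
So the Nash equilibrium is full contribution by all 4; the group earns 4 × (27 × 0.51 + 2.3 × 27) = 303.48.

303.48 dollars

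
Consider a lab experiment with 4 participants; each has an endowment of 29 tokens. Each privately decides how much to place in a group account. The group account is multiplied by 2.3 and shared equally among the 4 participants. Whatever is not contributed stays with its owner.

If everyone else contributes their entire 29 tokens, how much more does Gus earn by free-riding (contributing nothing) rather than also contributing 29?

12.33 tokens

Switching from a contribution of 29 to 0 lets Gus keep an extra 29 tokens, but lowers the group account by 29, which costs Gus their own share of that drop: 2.3/4 × 29 = 16.67.
Net gain = 29 − 16.67 = 12.33. The private return per contributed unit (0.5750) is below 1, so free-riding is indeed the best response regardless of what the others do.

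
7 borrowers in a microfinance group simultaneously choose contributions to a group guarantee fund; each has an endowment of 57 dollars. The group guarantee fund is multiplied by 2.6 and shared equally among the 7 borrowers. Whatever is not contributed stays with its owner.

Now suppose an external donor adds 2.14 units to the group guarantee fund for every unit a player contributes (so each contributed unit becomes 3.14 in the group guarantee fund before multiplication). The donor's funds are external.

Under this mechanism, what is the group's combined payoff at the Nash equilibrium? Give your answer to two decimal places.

The effective private return per unit is now 2.6 × 3.14 / 7 = 1.1663 > 1, so every player's dominant strategy flips to full contribution.
So the Nash equilibrium is full contribution by all 7; the group earns 2.6 × 3.14 × 399 = 3257.44.

3257.44 dollars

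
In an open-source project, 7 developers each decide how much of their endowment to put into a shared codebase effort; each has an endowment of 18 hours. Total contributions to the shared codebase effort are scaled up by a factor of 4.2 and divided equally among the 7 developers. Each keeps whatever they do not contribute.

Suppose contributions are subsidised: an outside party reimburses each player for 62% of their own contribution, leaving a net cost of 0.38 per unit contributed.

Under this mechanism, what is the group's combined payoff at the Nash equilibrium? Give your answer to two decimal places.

607.32 hours

With the mechanism, a contributed unit returns (4.2/7) / 0.38 = 1.5789 per unit of net cost to the contributor — now above 1 — so contributing fully is weakly dominant for every player.
At the Nash equilibrium everyone contributes 18. Group total payoff = 7 × (18 × 0.62 + 4.2 × 18) = 607.32.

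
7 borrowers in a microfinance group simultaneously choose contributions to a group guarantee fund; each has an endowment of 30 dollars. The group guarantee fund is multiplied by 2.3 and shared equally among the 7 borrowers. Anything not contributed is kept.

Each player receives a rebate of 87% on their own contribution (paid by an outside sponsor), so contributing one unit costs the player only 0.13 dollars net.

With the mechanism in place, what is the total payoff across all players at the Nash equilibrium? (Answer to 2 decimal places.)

665.70 dollars

With the mechanism, a contributed unit returns (2.3/7) / 0.13 = 2.5275 per unit of net cost to the contributor — now above 1 — so contributing fully is weakly dominant for every player.
At the Nash equilibrium everyone contributes 30. Group total payoff = 7 × (30 × 0.87 + 2.3 × 30) = 665.70.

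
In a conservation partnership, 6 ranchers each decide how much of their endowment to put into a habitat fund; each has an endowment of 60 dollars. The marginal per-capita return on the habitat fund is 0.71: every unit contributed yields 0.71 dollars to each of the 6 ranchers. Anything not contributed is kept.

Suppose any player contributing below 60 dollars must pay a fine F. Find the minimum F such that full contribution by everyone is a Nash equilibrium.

Given the others contribute fully, the best deviation is to contribute 0 (any partial contribution still incurs the fine and gives up units whose private return 0.71 is below 1).
Deviating from 60 to 0 saves 60 dollars but forfeits the deviator's share of the drop in the habitat fund: 0.71 × 60 = 42.60.
So the deviation gain is 60 − 42.60 = 17.40, and the fine must be at least 17.40 dollars to wipe it out.

17.40 dollars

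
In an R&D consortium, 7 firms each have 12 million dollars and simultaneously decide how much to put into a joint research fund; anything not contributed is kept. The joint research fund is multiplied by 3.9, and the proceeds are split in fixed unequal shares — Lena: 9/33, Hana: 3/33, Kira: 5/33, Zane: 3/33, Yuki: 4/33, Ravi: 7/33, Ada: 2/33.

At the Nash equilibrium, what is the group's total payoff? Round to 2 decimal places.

118.80 million dollars

Player j's private return per contributed unit is 3.9 × (j's share). Contributing is weakly dominant for j when that share is at least 1/3.9 = 0.2564, and contributing 0 is dominant otherwise.
Only Lena (9/33) clears that bar, contributing 12; the remaining 6 contribute 0. Total contributed: 12.
The joint research fund pays out 3.9 × 12 = 46.80 in total (split across the unequal shares, but the aggregate is all that matters for the group sum).
The 6 free-riders keep 12 each, adding 72. Group total = 72 + 46.80 = 118.80.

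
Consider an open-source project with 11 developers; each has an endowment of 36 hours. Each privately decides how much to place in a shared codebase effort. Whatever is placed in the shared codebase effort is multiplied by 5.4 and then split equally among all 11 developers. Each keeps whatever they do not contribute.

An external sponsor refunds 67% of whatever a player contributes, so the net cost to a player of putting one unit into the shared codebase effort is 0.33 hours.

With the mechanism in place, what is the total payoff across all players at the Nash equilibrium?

With the mechanism, a contributed unit returns (5.4/11) / 0.33 = 1.4876 per unit of net cost to the contributor — now above 1 — so contributing fully is weakly dominant for every player.
At the Nash equilibrium everyone contributes 36. Group total payoff = 11 × (36 × 0.67 + 5.4 × 36) = 2403.72.

2403.72 hours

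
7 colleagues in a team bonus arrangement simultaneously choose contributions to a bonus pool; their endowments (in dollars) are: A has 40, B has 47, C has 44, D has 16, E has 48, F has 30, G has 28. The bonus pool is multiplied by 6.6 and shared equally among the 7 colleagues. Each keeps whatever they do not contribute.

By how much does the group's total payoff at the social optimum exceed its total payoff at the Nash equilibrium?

1416.80 dollars

The private return per contributed unit is 6.6/7 = 0.9429 < 1 for every player regardless of endowment, so the Nash equilibrium is zero contribution and the group total is Σ E_j = 40 + 47 + 44 + 16 + 48 + 30 + 28 = 253.
Each contributed unit returns 6.600 to the group, so the social optimum is full contribution by everyone: group total = 6.600 × 253 = 1669.80.
Efficiency loss = (6.600 − 1) × 253 = 1416.80.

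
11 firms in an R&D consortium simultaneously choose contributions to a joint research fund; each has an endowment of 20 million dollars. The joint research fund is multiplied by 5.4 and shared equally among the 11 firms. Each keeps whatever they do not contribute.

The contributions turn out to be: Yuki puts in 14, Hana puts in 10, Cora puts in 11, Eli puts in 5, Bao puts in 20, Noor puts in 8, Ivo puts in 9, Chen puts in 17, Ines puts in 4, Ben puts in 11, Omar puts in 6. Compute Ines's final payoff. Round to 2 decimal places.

72.45 million dollars

Total contributed: 14 + 10 + 11 + 5 + 20 + 8 + 9 + 17 + 4 + 11 + 6 = 115.
Each receives 5.4 × 115 / 11 = 56.45 from the joint research fund.
Ines keeps 20 − 4 = 16, so Ines's payoff is 16 + 56.45 = 72.45.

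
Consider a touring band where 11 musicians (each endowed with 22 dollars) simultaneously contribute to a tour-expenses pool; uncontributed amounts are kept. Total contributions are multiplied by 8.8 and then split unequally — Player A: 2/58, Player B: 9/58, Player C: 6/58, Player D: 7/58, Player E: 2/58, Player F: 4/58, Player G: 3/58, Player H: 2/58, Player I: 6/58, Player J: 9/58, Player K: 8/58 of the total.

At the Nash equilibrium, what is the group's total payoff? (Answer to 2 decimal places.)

928.40 dollars

For player j, contributing a unit is worthwhile iff 8.8 × (j's share) ≥ 1, i.e. iff j's share is at least 0.1136.
Player B, Player D, Player J and Player K clear that bar, contributing 22 each; the remaining 7 contribute 0. Total contributed: 88.
The tour-expenses pool pays out 8.8 × 88 = 774.40 in total (split across the unequal shares, but the aggregate is all that matters for the group sum).
The 7 free-riders keep 22 each, adding 154. Group total = 154 + 774.40 = 928.40.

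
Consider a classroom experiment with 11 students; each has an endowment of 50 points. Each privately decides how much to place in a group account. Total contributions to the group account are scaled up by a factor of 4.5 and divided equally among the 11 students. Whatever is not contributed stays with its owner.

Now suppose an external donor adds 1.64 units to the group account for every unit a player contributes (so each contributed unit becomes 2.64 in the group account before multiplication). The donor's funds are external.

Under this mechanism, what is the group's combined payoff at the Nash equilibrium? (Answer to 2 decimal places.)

6534.00 points

With the mechanism, a contributed unit returns 4.5 × 2.64 / 11 = 1.0800 per unit of net cost to the contributor — now above 1 — so contributing fully is weakly dominant for every player.
So the Nash equilibrium is full contribution by all 11; the group earns 4.5 × 2.64 × 550 = 6534.00.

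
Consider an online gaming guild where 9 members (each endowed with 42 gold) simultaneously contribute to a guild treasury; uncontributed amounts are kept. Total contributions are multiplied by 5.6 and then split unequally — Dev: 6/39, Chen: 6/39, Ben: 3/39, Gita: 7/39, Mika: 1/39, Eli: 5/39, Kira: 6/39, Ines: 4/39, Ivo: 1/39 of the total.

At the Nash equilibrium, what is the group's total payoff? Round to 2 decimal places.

571.20 gold

A player with share s gets back 5.6·s per unit contributed, so full contribution is dominant for anyone with s > 1/5.6 = 0.1786 and zero contribution is dominant for anyone below.
Only Gita (7/39) clears that bar, contributing 42; the remaining 8 contribute 0. Total contributed: 42.
The guild treasury pays out 5.6 × 42 = 235.20 in total (split across the unequal shares, but the aggregate is all that matters for the group sum).
The 8 free-riders keep 42 each, adding 336. Group total = 336 + 235.20 = 571.20.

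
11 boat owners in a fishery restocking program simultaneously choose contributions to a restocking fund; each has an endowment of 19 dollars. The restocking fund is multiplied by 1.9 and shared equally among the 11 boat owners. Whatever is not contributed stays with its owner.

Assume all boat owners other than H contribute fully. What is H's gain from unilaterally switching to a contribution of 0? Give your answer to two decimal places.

15.72 dollars

Switching from a contribution of 19 to 0 lets H keep an extra 19 dollars, but lowers the restocking fund by 19, which costs H their own share of that drop: 1.9/11 × 19 = 3.28.
Net gain = 19 − 3.28 = 15.72. The private return per contributed unit (0.1727) is below 1, so free-riding is indeed the best response regardless of what the others do.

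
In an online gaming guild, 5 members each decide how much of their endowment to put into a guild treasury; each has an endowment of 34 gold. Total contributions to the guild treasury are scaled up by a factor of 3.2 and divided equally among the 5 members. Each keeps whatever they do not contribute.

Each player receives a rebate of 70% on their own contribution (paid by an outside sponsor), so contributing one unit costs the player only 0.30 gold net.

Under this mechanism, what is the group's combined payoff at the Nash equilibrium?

Under the mechanism each unit contributed yields (3.2/5) / 0.30 = 2.1333 back to its contributor per unit of net cost, which exceeds 1, making full contribution the dominant choice for everyone.
So the Nash equilibrium is full contribution by all 5; the group earns 5 × (34 × 0.70 + 3.2 × 34) = 663.00.

663.00 gold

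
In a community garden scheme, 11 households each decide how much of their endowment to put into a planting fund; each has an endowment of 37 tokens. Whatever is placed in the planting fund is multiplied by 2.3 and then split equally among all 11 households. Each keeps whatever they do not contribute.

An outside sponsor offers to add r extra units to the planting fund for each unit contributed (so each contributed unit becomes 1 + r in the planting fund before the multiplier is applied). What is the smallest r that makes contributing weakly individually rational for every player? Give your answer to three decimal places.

3.783

With matching at rate r, one contributed unit becomes (1 + r) in the planting fund and returns 2.3 × (1 + r) / 11 to the contributor.
Setting this equal to 1: 1 + r = 11/2.3 = 4.7826.
So the minimum matching rate is r = 4.7826 − 1 = 3.783.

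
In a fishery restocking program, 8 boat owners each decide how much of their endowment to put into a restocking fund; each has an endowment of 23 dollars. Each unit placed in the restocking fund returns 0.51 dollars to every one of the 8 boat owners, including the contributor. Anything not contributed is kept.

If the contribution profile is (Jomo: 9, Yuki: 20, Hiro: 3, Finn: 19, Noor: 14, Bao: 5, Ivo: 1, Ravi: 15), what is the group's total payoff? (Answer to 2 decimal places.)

Total contributed: 9 + 20 + 3 + 19 + 14 + 5 + 1 + 15 = 86; total kept: 8 × 23 − 86 = 98.
The restocking fund pays out 0.51 × 8 × 86 = 350.88 in aggregate.
Group total = 98 + 350.88 = 448.88.

448.88 dollars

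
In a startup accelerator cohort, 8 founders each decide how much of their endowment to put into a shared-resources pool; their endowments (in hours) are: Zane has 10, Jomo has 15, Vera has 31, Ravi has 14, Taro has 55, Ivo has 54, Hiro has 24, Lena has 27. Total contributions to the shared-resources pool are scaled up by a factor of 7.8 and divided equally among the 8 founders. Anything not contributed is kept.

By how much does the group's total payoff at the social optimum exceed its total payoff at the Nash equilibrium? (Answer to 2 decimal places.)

1564.00 hours

The private return per contributed unit is 7.8/8 = 0.9750 < 1 for every player regardless of endowment, so the Nash equilibrium is zero contribution and the group total is Σ E_j = 10 + 15 + 31 + 14 + 55 + 54 + 24 + 27 = 230.
Each contributed unit returns 7.800 to the group, so the social optimum is full contribution by everyone: group total = 7.800 × 230 = 1794.00.
Efficiency loss = (7.800 − 1) × 230 = 1564.00.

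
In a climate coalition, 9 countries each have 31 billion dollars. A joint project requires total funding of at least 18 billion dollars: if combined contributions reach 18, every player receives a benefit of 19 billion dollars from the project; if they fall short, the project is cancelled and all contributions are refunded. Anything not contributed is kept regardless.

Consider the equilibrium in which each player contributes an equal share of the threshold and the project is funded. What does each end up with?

48 billion dollars

Equal share of the threshold: 18/9 = 2.
At this profile no one gains by cutting their contribution: any cut drops the total below 18, the project is cancelled, contributions are refunded, and the deviator ends with 31, which is less than 31 − 2 + 19 = 48. Contributing more than 2 just wastes the excess. So contributing exactly 2 is a best response.
Each player's payoff: 31 − 2 + 19 = 48.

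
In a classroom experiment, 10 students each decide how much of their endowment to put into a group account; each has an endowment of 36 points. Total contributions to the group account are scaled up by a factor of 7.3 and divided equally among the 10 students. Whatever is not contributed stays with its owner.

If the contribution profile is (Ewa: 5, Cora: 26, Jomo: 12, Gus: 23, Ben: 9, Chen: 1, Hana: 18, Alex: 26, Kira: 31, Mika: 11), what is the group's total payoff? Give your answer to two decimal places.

Total contributed: 5 + 26 + 12 + 23 + 9 + 1 + 18 + 26 + 31 + 11 = 162; total kept: 10 × 36 − 162 = 198.
The group account pays out 7.3 × 162 = 1182.60 in aggregate.
Group total = 198 + 1182.60 = 1380.60.

1380.60 points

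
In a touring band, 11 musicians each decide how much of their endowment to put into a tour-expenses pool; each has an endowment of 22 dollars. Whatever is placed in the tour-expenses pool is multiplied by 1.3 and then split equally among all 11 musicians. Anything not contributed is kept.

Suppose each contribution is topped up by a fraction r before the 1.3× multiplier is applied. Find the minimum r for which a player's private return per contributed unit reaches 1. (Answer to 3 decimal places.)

With matching at rate r, one contributed unit becomes (1 + r) in the tour-expenses pool and returns 1.3 × (1 + r) / 11 to the contributor.
Setting this equal to 1: 1 + r = 11/1.3 = 8.4615.
So the minimum matching rate is r = 8.4615 − 1 = 7.462.

7.462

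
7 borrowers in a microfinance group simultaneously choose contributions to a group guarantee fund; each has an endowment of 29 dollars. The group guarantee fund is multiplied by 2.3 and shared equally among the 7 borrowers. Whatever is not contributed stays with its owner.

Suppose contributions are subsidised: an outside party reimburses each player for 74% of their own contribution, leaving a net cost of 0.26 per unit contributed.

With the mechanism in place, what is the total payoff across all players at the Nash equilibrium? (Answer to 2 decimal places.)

With the mechanism, a contributed unit returns (2.3/7) / 0.26 = 1.2637 per unit of net cost to the contributor — now above 1 — so contributing fully is weakly dominant for every player.
So the Nash equilibrium is full contribution by all 7; the group earns 7 × (29 × 0.74 + 2.3 × 29) = 617.12.

617.12 dollars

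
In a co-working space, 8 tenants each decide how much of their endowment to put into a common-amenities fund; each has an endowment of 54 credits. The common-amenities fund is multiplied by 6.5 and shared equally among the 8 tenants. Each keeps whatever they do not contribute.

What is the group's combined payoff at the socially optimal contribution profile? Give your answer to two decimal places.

2808.00 credits

Each contributed unit returns 6.500 to the group as a whole (0.8125 to each of 8 players), which exceeds 1, so the social optimum is full contribution: group total = 6.500 × 432 = 2808.00.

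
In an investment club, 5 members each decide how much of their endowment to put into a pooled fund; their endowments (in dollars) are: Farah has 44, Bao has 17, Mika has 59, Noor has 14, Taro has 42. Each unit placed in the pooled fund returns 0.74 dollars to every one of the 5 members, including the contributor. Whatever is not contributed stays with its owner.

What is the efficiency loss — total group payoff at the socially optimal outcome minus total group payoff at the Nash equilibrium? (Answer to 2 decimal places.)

The private return per contributed unit is 0.74 < 1 for everyone, so the Nash equilibrium is zero contribution and the group total is Σ E_j = 44 + 17 + 59 + 14 + 42 = 176.
Each contributed unit returns 3.700 to the group, so the social optimum is full contribution by everyone: group total = 3.700 × 176 = 651.20.
Efficiency loss = (3.700 − 1) × 176 = 475.20.

475.20 dollars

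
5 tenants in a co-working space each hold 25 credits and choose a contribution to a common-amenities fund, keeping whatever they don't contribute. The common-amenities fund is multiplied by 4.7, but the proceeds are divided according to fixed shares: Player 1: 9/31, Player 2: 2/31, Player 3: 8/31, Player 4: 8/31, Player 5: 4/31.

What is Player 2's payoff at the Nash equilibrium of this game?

A player with share s gets back 4.7·s per unit contributed, so full contribution is dominant for anyone with s > 1/4.7 = 0.2128 and zero contribution is dominant for anyone below.
The shares above 0.2128 belong to Player 1, Player 3 and Player 4, contributing 25 each; the remaining 2 contribute 0. Total contributed: 75.
Player 2 keeps 25 and receives 4.7 × 75 × 2/31 = 22.74 from the common-amenities fund, for a payoff of 47.74.

47.74 credits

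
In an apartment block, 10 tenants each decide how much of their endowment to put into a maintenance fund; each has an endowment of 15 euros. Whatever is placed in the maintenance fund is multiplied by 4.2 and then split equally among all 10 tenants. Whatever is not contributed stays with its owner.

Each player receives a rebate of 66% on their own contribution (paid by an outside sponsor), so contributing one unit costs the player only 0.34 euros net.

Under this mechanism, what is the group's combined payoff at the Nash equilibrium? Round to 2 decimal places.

729.00 euros

Under the mechanism each unit contributed yields (4.2/10) / 0.34 = 1.2353 back to its contributor per unit of net cost, which exceeds 1, making full contribution the dominant choice for everyone.
At the Nash equilibrium everyone contributes 15. Group total payoff = 10 × (15 × 0.66 + 4.2 × 15) = 729.00.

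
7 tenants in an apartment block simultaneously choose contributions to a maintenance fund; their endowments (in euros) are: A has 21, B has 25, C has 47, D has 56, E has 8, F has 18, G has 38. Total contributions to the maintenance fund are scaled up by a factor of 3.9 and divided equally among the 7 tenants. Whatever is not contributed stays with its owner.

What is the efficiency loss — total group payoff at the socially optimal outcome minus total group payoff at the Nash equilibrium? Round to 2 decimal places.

The private return per contributed unit is 3.9/7 = 0.5571 < 1 for every player regardless of endowment, so the Nash equilibrium is zero contribution and the group total is Σ E_j = 21 + 25 + 47 + 56 + 8 + 18 + 38 = 213.
Each contributed unit returns 3.900 to the group, so the social optimum is full contribution by everyone: group total = 3.900 × 213 = 830.70.
Efficiency loss = (3.900 − 1) × 213 = 617.70.

617.70 euros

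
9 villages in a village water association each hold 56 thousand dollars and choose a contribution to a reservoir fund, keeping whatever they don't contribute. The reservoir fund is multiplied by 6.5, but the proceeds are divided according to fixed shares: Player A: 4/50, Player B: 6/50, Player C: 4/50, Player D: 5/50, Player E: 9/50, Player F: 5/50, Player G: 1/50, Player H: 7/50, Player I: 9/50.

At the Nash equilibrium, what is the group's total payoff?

1120.00 thousand dollars

A player with share s gets back 6.5·s per unit contributed, so full contribution is dominant for anyone with s > 1/6.5 = 0.1538 and zero contribution is dominant for anyone below.
Player E and Player I are above the threshold, contributing 56 each; the remaining 7 contribute 0. Total contributed: 112.
The reservoir fund pays out 6.5 × 112 = 728.00 in total (split across the unequal shares, but the aggregate is all that matters for the group sum).
The 7 free-riders keep 56 each, adding 392. Group total = 392 + 728.00 = 1120.00.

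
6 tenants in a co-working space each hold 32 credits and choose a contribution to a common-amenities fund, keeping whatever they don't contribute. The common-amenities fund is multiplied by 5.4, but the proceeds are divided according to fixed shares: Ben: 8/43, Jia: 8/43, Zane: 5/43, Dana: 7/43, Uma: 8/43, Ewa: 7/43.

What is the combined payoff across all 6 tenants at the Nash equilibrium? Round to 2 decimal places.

614.40 credits

Each unit j contributes comes back to j as 5.4 × (j's share), so j prefers to contribute only if that share exceeds 1/5.4 = 0.1852; otherwise keeping the unit dominates.
The shares above 0.1852 belong to Ben, Jia and Uma, contributing 32 each; the remaining 3 contribute 0. Total contributed: 96.
The common-amenities fund pays out 5.4 × 96 = 518.40 in total (split across the unequal shares, but the aggregate is all that matters for the group sum).
The 3 free-riders keep 32 each, adding 96. Group total = 96 + 518.40 = 614.40.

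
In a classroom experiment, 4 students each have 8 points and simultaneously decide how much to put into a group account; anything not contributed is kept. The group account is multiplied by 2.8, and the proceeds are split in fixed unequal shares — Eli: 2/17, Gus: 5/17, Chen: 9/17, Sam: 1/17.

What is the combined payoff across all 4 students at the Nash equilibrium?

46.40 points

A player with share s gets back 2.8·s per unit contributed, so full contribution is dominant for anyone with s > 1/2.8 = 0.3571 and zero contribution is dominant for anyone below.
The only share above 0.3571 is Chen's 9/17, contributing 8; the remaining 3 contribute 0. Total contributed: 8.
The group account pays out 2.8 × 8 = 22.40 in total (split across the unequal shares, but the aggregate is all that matters for the group sum).
The 3 free-riders keep 8 each, adding 24. Group total = 24 + 22.40 = 46.40.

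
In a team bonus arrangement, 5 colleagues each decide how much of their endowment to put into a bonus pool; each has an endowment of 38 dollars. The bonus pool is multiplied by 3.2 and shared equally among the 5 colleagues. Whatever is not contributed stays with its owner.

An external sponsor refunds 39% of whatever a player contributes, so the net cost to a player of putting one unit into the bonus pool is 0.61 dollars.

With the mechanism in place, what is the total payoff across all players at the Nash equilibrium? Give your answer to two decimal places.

With the mechanism, a contributed unit returns (3.2/5) / 0.61 = 1.0492 per unit of net cost to the contributor — now above 1 — so contributing fully is weakly dominant for every player.
At the Nash equilibrium everyone contributes 38. Group total payoff = 5 × (38 × 0.39 + 3.2 × 38) = 682.10.

682.10 dollars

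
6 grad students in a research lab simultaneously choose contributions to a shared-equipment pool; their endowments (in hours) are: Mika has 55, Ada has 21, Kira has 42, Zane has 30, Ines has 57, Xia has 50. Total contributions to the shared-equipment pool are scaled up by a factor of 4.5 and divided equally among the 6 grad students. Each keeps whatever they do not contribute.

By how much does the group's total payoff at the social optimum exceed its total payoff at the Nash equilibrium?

The private return per contributed unit is 4.5/6 = 0.7500 < 1 for every player regardless of endowment, so the Nash equilibrium is zero contribution and the group total is Σ E_j = 55 + 21 + 42 + 30 + 57 + 50 = 255.
Each contributed unit returns 4.500 to the group, so the social optimum is full contribution by everyone: group total = 4.500 × 255 = 1147.50.
Efficiency loss = (4.500 − 1) × 255 = 892.50.

892.50 hours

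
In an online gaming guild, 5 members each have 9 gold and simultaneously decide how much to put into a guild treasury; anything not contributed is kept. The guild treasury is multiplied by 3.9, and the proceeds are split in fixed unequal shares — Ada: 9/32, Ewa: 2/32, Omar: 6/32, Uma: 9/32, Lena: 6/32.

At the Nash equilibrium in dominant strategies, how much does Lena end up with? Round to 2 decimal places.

22.16 gold

Player j's private return per contributed unit is 3.9 × (j's share). Contributing is weakly dominant for j when that share is at least 1/3.9 = 0.2564, and contributing 0 is dominant otherwise.
The shares above 0.2564 belong to Ada and Uma, contributing 9 each; the remaining 3 contribute 0. Total contributed: 18.
Lena keeps 9 and receives 3.9 × 18 × 6/32 = 13.16 from the guild treasury, for a payoff of 22.16.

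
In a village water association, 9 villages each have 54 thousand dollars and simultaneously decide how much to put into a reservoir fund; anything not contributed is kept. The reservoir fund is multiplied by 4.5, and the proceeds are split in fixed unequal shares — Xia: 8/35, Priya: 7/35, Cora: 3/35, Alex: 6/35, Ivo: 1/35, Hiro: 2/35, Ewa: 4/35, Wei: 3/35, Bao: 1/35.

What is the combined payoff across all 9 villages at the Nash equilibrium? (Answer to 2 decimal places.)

Each unit j contributes comes back to j as 4.5 × (j's share), so j prefers to contribute only if that share exceeds 1/4.5 = 0.2222; otherwise keeping the unit dominates.
Only Xia (8/35) clears that bar, contributing 54; the remaining 8 contribute 0. Total contributed: 54.
The reservoir fund pays out 4.5 × 54 = 243.00 in total (split across the unequal shares, but the aggregate is all that matters for the group sum).
The 8 free-riders keep 54 each, adding 432. Group total = 432 + 243.00 = 675.00.

675.00 thousand dollars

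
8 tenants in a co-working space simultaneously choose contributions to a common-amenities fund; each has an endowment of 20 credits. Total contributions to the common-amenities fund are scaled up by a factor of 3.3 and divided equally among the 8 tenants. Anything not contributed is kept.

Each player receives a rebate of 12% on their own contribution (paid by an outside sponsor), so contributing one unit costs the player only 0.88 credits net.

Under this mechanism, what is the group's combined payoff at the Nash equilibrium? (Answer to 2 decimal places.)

Even with the mechanism, each unit contributed returns only (3.3/8) / 0.88 = 0.4688 per unit of net cost, so contributing nothing is still dominant.
At the Nash equilibrium no one contributes; group total payoff = 8 × 20 = 160.

160.00 credits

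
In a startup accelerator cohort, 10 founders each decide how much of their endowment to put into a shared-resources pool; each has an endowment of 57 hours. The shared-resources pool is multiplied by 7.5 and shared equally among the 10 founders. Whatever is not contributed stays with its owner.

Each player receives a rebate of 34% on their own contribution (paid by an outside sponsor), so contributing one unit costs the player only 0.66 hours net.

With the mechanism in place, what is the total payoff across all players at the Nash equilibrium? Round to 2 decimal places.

Under the mechanism each unit contributed yields (7.5/10) / 0.66 = 1.1364 back to its contributor per unit of net cost, which exceeds 1, making full contribution the dominant choice for everyone.
So the Nash equilibrium is full contribution by all 10; the group earns 10 × (57 × 0.34 + 7.5 × 57) = 4468.80.

4468.80 hours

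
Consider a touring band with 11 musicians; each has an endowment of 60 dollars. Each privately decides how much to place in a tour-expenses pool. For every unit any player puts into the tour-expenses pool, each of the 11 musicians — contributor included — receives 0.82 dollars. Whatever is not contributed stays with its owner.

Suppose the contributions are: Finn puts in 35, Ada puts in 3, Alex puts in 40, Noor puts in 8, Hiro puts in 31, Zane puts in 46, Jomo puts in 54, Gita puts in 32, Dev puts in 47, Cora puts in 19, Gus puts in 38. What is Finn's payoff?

Total contributed: 35 + 3 + 40 + 8 + 31 + 46 + 54 + 32 + 47 + 19 + 38 = 353.
Each receives 0.82 × 353 = 289.46 from the tour-expenses pool.
Finn keeps 60 − 35 = 25, so Finn's payoff is 25 + 289.46 = 314.46.

314.46 dollars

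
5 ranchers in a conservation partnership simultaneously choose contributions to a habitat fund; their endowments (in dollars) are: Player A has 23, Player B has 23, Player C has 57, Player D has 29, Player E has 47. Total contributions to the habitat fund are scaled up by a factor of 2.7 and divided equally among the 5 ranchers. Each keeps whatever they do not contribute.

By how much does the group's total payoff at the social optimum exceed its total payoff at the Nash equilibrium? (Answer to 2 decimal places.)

The private return per contributed unit is 2.7/5 = 0.5400 < 1 for every player regardless of endowment, so the Nash equilibrium is zero contribution and the group total is Σ E_j = 23 + 23 + 57 + 29 + 47 = 179.
Each contributed unit returns 2.700 to the group, so the social optimum is full contribution by everyone: group total = 2.700 × 179 = 483.30.
Efficiency loss = (2.700 − 1) × 179 = 304.30.

304.30 dollars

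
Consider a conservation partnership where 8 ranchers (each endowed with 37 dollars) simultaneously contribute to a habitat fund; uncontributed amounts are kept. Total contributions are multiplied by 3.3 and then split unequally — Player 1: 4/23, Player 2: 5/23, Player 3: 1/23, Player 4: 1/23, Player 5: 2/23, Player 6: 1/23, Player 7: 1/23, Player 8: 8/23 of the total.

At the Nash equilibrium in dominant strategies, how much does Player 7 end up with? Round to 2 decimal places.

A player with share s gets back 3.3·s per unit contributed, so full contribution is dominant for anyone with s > 1/3.3 = 0.3030 and zero contribution is dominant for anyone below.
Player 8 alone (share 8/23) is above the threshold, contributing 37; the remaining 7 contribute 0. Total contributed: 37.
Player 7 keeps 37 and receives 3.3 × 37 × 1/23 = 5.31 from the habitat fund, for a payoff of 42.31.

42.31 dollars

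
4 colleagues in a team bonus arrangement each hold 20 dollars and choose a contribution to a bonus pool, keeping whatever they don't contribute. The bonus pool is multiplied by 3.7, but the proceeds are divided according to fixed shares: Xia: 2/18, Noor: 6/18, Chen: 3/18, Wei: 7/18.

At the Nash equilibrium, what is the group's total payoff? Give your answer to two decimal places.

Each unit j contributes comes back to j as 3.7 × (j's share), so j prefers to contribute only if that share exceeds 1/3.7 = 0.2703; otherwise keeping the unit dominates.
Noor and Wei are above the threshold, contributing 20 each; the remaining 2 contribute 0. Total contributed: 40.
The bonus pool pays out 3.7 × 40 = 148.00 in total (split across the unequal shares, but the aggregate is all that matters for the group sum).
The 2 free-riders keep 20 each, adding 40. Group total = 40 + 148.00 = 188.00.

188.00 dollars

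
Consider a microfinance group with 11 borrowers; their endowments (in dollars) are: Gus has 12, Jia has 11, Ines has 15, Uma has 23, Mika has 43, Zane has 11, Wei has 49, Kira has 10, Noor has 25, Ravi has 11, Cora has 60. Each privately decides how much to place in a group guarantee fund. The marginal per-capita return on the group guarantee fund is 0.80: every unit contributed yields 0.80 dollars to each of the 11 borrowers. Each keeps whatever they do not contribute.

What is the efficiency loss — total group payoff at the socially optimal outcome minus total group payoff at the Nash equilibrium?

The private return per contributed unit is 0.80 < 1 for everyone, so the Nash equilibrium is zero contribution and the group total is Σ E_j = 12 + 11 + 15 + 23 + 43 + 11 + 49 + 10 + 25 + 11 + 60 = 270.
Each contributed unit returns 8.800 to the group, so the social optimum is full contribution by everyone: group total = 8.800 × 270 = 2376.00.
Efficiency loss = (8.800 − 1) × 270 = 2106.00.

2106.00 dollars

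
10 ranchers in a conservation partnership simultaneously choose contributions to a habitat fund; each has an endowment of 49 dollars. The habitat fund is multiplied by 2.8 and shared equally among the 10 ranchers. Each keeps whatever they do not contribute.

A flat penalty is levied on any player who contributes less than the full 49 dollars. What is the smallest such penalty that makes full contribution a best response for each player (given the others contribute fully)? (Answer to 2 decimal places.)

Given the others contribute fully, the best deviation is to contribute 0 (any partial contribution still incurs the fine and gives up units whose private return 0.2800 is below 1).
Deviating from 49 to 0 saves 49 dollars but forfeits the deviator's share of the drop in the habitat fund: 2.8/10 × 49 = 13.72.
So the deviation gain is 49 − 13.72 = 35.28, and the fine must be at least 35.28 dollars to wipe it out.

35.28 dollars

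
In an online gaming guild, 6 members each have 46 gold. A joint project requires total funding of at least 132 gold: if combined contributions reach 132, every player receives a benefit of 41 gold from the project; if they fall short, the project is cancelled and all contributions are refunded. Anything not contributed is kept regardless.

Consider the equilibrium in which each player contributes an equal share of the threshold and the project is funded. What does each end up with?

65 gold

Equal share of the threshold: 132/6 = 22.
At this profile no one gains by cutting their contribution: any cut drops the total below 132, the project is cancelled, contributions are refunded, and the deviator ends with 46, which is less than 46 − 22 + 41 = 65. Contributing more than 22 just wastes the excess. So contributing exactly 22 is a best response.
Each player's payoff: 46 − 22 + 41 = 65.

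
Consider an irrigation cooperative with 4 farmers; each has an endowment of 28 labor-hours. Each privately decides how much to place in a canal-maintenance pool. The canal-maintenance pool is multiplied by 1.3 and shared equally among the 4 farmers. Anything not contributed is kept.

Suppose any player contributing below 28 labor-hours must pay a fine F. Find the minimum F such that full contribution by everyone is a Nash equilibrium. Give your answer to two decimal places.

Given the others contribute fully, the best deviation is to contribute 0 (any partial contribution still incurs the fine and gives up units whose private return 0.3250 is below 1).
Deviating from 28 to 0 saves 28 labor-hours but forfeits the deviator's share of the drop in the canal-maintenance pool: 1.3/4 × 28 = 9.10.
So the deviation gain is 28 − 9.10 = 18.90, and the fine must be at least 18.90 labor-hours to wipe it out.

18.90 labor-hours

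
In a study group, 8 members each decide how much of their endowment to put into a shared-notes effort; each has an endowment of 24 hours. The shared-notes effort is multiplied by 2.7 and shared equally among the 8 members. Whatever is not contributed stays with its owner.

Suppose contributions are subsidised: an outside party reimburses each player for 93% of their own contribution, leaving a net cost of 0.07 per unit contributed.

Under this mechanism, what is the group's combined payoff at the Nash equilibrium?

With the mechanism, a contributed unit returns (2.7/8) / 0.07 = 4.8214 per unit of net cost to the contributor — now above 1 — so contributing fully is weakly dominant for every player.
So the Nash equilibrium is full contribution by all 8; the group earns 8 × (24 × 0.93 + 2.7 × 24) = 696.96.

696.96 hours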